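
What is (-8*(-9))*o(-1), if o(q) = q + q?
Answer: -144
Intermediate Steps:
o(q) = 2*q
(-8*(-9))*o(-1) = (-8*(-9))*(2*(-1)) = 72*(-2) = -144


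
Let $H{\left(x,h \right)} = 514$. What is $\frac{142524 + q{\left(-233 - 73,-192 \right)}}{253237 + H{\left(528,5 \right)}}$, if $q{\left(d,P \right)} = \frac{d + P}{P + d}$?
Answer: $\frac{142525}{253751} \approx 0.56167$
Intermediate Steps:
$q{\left(d,P \right)} = 1$ ($q{\left(d,P \right)} = \frac{P + d}{P + d} = 1$)
$\frac{142524 + q{\left(-233 - 73,-192 \right)}}{253237 + H{\left(528,5 \right)}} = \frac{142524 + 1}{253237 + 514} = \frac{142525}{253751}$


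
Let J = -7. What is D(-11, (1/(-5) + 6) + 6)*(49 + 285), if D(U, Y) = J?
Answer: -2338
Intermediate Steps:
D(U, Y) = -7
D(-11, (1/(-5) + 6) + 6)*(49 + 285) = -7*(49 + 285) = -7*334 = -2338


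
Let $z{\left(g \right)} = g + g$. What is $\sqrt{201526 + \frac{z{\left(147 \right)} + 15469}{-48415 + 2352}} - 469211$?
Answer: $-469211 + \frac{5 \sqrt{17103885378465}}{46063} \approx -4.6876 \cdot 10^{5}$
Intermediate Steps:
$z{\left(g \right)} = 2 g$
$\sqrt{201526 + \frac{z{\left(147 \right)} + 15469}{-48415 + 2352}} - 469211 = \sqrt{201526 + \frac{2 \cdot 147 + 15469}{-48415 + 2352}} - 469211 = \sqrt{201526 + \frac{294 + 15469}{-46063}} - 469211 = \sqrt{201526 + 15763 \left(- \frac{1}{46063}\right)} - 469211 = \sqrt{201526 - \frac{15763}{46063}} - 469211 = \sqrt{\frac{9282876375}{46063}} - 469211 = \frac{5 \sqrt{17103885378465}}{46063} - 469211 = -469211 + \frac{5 \sqrt{17103885378465}}{46063}$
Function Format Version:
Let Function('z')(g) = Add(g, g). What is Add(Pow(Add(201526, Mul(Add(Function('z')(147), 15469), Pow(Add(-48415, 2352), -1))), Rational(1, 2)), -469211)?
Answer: Add(-469211, Mul(Rational(5, 46063), Pow(17103885378465, Rational(1, 2)))) ≈ -4.6876e+5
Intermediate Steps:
Function('z')(g) = Mul(2, g)
Add(Pow(Add(201526, Mul(Add(Function('z')(147), 15469), Pow(Add(-48415, 2352), -1))), Rational(1, 2)), -469211) = Add(Pow(Add(201526, Mul(Add(Mul(2, 147), 15469), Pow(Add(-48415, 2352), -1))), Rational(1, 2)), -469211) = Add(Pow(Add(201526, Mul(Add(294, 15469), Pow(-46063, -1))), Rational(1, 2)), -469211) = Add(Pow(Add(201526, Mul(15763, Rational(-1, 46063))), Rational(1, 2)), -469211) = Add(Pow(Add(201526, Rational(-15763, 46063)), Rational(1, 2)), -469211) = Add(Pow(Rational(9282876375, 46063), Rational(1, 2)), -469211) = Add(Mul(Rational(5, 46063), Pow(17103885378465, Rational(1, 2))), -469211) = Add(-469211, Mul(Rational(5, 46063), Pow(17103885378465, Rational(1, 2))))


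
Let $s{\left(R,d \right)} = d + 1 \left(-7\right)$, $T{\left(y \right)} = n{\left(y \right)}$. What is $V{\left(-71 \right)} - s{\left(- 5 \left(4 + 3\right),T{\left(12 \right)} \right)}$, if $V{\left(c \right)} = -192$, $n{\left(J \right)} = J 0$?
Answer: $-185$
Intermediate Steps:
$n{\left(J \right)} = 0$
$T{\left(y \right)} = 0$
$s{\left(R,d \right)} = -7 + d$ ($s{\left(R,d \right)} = d - 7 = -7 + d$)
$V{\left(-71 \right)} - s{\left(- 5 \left(4 + 3\right),T{\left(12 \right)} \right)} = -192 - \left(-7 + 0\right) = -192 - -7 = -192 + 7 = -185$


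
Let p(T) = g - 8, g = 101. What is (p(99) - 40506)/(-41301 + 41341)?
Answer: -40413/40 ≈ -1010.3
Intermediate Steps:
p(T) = 93 (p(T) = 101 - 8 = 93)
(p(99) - 40506)/(-41301 + 41341) = (93 - 40506)/(-41301 + 41341) = -40413/40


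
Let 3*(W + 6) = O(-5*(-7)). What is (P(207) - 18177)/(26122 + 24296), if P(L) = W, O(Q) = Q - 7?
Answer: -54521/151254 ≈ -0.36046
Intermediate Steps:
O(Q) = -7 + Q
W = 10/3 (W = -6 + (-7 - 5*(-7))/3 = -6 + (-7 + 35)/3 = -6 + (⅓)*28 = -6 + 28/3 = 10/3 ≈ 3.3333)
P(L) = 10/3
(P(207) - 18177)/(26122 + 24296) = (10/3 - 18177)/(26122 + 24296) = -54521/3/50418 = -54521/3*1/50418 = -54521/151254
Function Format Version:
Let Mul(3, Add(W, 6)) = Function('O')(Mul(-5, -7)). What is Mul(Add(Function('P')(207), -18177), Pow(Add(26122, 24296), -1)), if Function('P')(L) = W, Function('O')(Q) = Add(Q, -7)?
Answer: Rational(-54521, 151254) ≈ -0.36046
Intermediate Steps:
Function('O')(Q) = Add(-7, Q)
W = Rational(10, 3) (W = Add(-6, Mul(Rational(1, 3), Add(-7, Mul(-5, -7)))) = Add(-6, Mul(Rational(1, 3), Add(-7, 35))) = Add(-6, Mul(Rational(1, 3), 28)) = Add(-6, Rational(28, 3)) = Rational(10, 3) ≈ 3.3333)
Function('P')(L) = Rational(10, 3)
Mul(Add(Function('P')(207), -18177), Pow(Add(26122, 24296), -1)) = Mul(Add(Rational(10, 3), -18177), Pow(Add(26122, 24296), -1)) = Mul(Rational(-54521, 3), Pow(50418, -1)) = Mul(Rational(-54521, 3), Rational(1, 50418)) = Rational(-54521, 151254)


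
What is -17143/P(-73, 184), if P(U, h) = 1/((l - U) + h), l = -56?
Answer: -3445743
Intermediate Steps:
P(U, h) = 1/(-56 + h - U) (P(U, h) = 1/((-56 - U) + h) = 1/(-56 + h - U))
-17143/P(-73, 184) = -17143/(1/(-56 + 184 - 1*(-73))) = -17143/(1/(-56 + 184 + 73)) = -17143/(1/201) = -17143/1/201 = -17143*201 = -3445743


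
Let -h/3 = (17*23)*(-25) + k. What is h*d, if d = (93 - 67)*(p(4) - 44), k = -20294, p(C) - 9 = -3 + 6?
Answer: -75052224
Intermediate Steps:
p(C) = 12 (p(C) = 9 + (-3 + 6) = 9 + 3 = 12)
d = -832 (d = (93 - 67)*(12 - 44) = 26*(-32) = -832)
h = 90207 (h = -3*((17*23)*(-25) - 20294) = -3*(391*(-25) - 20294) = -3*(-9775 - 20294) = -3*(-30069) = 90207)
h*d = 90207*(-832) = -75052224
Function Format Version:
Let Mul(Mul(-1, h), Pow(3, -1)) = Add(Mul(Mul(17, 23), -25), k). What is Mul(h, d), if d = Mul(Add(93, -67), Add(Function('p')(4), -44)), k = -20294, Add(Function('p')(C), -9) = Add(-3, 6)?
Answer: -75052224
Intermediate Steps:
Function('p')(C) = 12 (Function('p')(C) = Add(9, Add(-3, 6)) = Add(9, 3) = 12)
d = -832 (d = Mul(Add(93, -67), Add(12, -44)) = Mul(26, -32) = -832)
h = 90207 (h = Mul(-3, Add(Mul(Mul(17, 23), -25), -20294)) = Mul(-3, Add(Mul(391, -25), -20294)) = Mul(-3, Add(-9775, -20294)) = Mul(-3, -30069) = 90207)
Mul(h, d) = Mul(90207, -832) = -75052224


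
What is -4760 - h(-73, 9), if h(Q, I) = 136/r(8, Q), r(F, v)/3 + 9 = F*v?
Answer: -8467904/1779 ≈ -4759.9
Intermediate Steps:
r(F, v) = -27 + 3*F*v (r(F, v) = -27 + 3*(F*v) = -27 + 3*F*v)
h(Q, I) = 136/(-27 + 24*Q) (h(Q, I) = 136/(-27 + 3*8*Q) = 136/(-27 + 24*Q))
-4760 - h(-73, 9) = -4760 - 136/(3*(-9 + 8*(-73))) = -4760 - 136/(3*(-9 - 584)) = -4760 - 136/(3*(-593)) = -4760 - 136*(-1)/(3*593) = -4760 - 1*(-136/1779) = -4760 + 136/1779 = -8467904/1779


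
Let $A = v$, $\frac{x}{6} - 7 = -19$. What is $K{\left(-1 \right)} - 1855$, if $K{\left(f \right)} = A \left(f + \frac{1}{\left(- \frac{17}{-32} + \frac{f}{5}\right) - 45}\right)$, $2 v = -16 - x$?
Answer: $- \frac{1923183}{1021} \approx -1883.6$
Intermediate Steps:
$x = -72$ ($x = 42 + 6 \left(-19\right) = 42 - 114 = -72$)
$v = 28$ ($v = \frac{-16 - -72}{2} = \frac{-16 + 72}{2} = \frac{1}{2} \cdot 56 = 28$)
$A = 28$
$K{\left(f \right)} = 28 f + \frac{28}{- \frac{1423}{32} + \frac{f}{5}}$ ($K{\left(f \right)} = 28 \left(f + \frac{1}{\left(- \frac{17}{-32} + \frac{f}{5}\right) - 45}\right) = 28 \left(f + \frac{1}{\left(\left(-17\right) \left(- \frac{1}{32}\right) + f \frac{1}{5}\right) - 45}\right) = 28 \left(f + \frac{1}{\left(\frac{17}{32} + \frac{f}{5}\right) - 45}\right) = 28 \left(f + \frac{1}{- \frac{1423}{32} + \frac{f}{5}}\right) = 28 f + \frac{28}{- \frac{1423}{32} + \frac{f}{5}}$)
$K{\left(-1 \right)} - 1855 = \frac{28 \left(160 - -7115 + 32 \left(-1\right)^{2}\right)}{-7115 + 32 \left(-1\right)} - 1855 = \frac{28 \left(160 + 7115 + 32 \cdot 1\right)}{-7115 - 32} - 1855 = \frac{28 \left(160 + 7115 + 32\right)}{-7147} - 1855 = 28 \left(- \frac{1}{7147}\right) 7307 - 1855 = - \frac{29228}{1021} - 1855 = - \frac{1923183}{1021}$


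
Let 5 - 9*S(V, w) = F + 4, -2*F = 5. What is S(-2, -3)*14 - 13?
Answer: -68/9 ≈ -7.5556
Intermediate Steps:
F = -5/2 (F = -½*5 = -5/2 ≈ -2.5000)
S(V, w) = 7/18 (S(V, w) = 5/9 - (-5/2 + 4)/9 = 5/9 - ⅑*3/2 = 5/9 - ⅙ = 7/18)
S(-2, -3)*14 - 13 = (7/18)*14 - 13 = 49/9 - 13 = -68/9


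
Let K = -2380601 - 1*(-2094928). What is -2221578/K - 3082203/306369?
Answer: -22208838593/9724594593 ≈ -2.2838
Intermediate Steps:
K = -285673 (K = -2380601 + 2094928 = -285673)
-2221578/K - 3082203/306369 = -2221578/(-285673) - 3082203/306369 = -2221578*(-1/285673) - 3082203*1/306369 = 2221578/285673 - 342467/34041 = -22208838593/9724594593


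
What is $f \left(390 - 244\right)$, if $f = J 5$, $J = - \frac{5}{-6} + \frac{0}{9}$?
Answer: $\frac{1825}{3} \approx 608.33$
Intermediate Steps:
$J = \frac{5}{6}$ ($J = \left(-5\right) \left(- \frac{1}{6}\right) + 0 \cdot \frac{1}{9} = \frac{5}{6} + 0 = \frac{5}{6} \approx 0.83333$)
$f = \frac{25}{6}$ ($f = \frac{5}{6} \cdot 5 = \frac{25}{6} \approx 4.1667$)
$f \left(390 - 244\right) = \frac{25 \left(390 - 244\right)}{6} = \frac{25}{6} \cdot 146 = \frac{1825}{3}$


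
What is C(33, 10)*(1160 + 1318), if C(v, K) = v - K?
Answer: 56994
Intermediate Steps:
C(33, 10)*(1160 + 1318) = (33 - 1*10)*(1160 + 1318) = (33 - 10)*2478 = 23*2478 = 56994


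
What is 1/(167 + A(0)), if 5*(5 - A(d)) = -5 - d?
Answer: 1/173 ≈ 0.0057803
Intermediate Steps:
A(d) = 6 + d/5 (A(d) = 5 - (-5 - d)/5 = 5 + (1 + d/5) = 6 + d/5)
1/(167 + A(0)) = 1/(167 + (6 + (⅕)*0)) = 1/(167 + (6 + 0)) = 1/(167 + 6) = 1/173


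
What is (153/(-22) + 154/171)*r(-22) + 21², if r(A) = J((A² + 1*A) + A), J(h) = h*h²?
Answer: -88184724589/171 ≈ -5.1570e+8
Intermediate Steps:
J(h) = h³
r(A) = (A² + 2*A)³ (r(A) = ((A² + 1*A) + A)³ = ((A² + A) + A)³ = ((A + A²) + A)³ = (A² + 2*A)³)
(153/(-22) + 154/171)*r(-22) + 21² = (153/(-22) + 154/171)*((-22)³*(2 - 22)³) + 21² = (153*(-1/22) + 154*(1/171))*(-10648*(-20)³) + 441 = (-153/22 + 154/171)*(-10648*(-8000)) + 441 = -22775/3762*85184000 + 441 = -88184800000/171 + 441 = -88184724589/171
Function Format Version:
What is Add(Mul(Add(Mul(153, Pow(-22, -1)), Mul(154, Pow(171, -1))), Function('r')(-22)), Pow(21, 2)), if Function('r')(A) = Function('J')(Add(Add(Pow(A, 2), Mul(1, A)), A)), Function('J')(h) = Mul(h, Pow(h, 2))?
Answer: Rational(-88184724589, 171) ≈ -5.1570e+8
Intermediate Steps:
Function('J')(h) = Pow(h, 3)
Function('r')(A) = Pow(Add(Pow(A, 2), Mul(2, A)), 3) (Function('r')(A) = Pow(Add(Add(Pow(A, 2), Mul(1, A)), A), 3) = Pow(Add(Add(Pow(A, 2), A), A), 3) = Pow(Add(Add(A, Pow(A, 2)), A), 3) = Pow(Add(Pow(A, 2), Mul(2, A)), 3))
Add(Mul(Add(Mul(153, Pow(-22, -1)), Mul(154, Pow(171, -1))), Function('r')(-22)), Pow(21, 2)) = Add(Mul(Add(Mul(153, Pow(-22, -1)), Mul(154, Pow(171, -1))), Mul(Pow(-22, 3), Pow(Add(2, -22), 3))), Pow(21, 2)) = Add(Mul(Add(Mul(153, Rational(-1, 22)), Mul(154, Rational(1, 171))), Mul(-10648, Pow(-20, 3))), 441) = Add(Mul(Add(Rational(-153, 22), Rational(154, 171)), Mul(-10648, -8000)), 441) = Add(Mul(Rational(-22775, 3762), 85184000), 441) = Add(Rational(-88184800000, 171), 441) = Rational(-88184724589, 171)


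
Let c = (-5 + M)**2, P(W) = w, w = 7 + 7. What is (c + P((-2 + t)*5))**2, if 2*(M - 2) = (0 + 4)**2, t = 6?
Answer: 1521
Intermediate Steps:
w = 14
M = 10 (M = 2 + (0 + 4)**2/2 = 2 + (1/2)*4**2 = 2 + (1/2)*16 = 2 + 8 = 10)
P(W) = 14
c = 25 (c = (-5 + 10)**2 = 5**2 = 25)
(c + P((-2 + t)*5))**2 = (25 + 14)**2 = 39**2 = 1521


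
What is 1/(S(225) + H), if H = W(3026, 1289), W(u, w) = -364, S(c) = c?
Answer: -1/139 ≈ -0.0071942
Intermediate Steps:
H = -364
1/(S(225) + H) = 1/(225 - 364) = 1/(-139) = -1/139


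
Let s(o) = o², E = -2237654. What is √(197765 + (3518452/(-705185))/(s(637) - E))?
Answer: √687209087859303588296459567865/1864102248255 ≈ 444.71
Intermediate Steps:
√(197765 + (3518452/(-705185))/(s(637) - E)) = √(197765 + (3518452/(-705185))/(637² - 1*(-2237654))) = √(197765 + (3518452*(-1/705185))/(405769 + 2237654)) = √(197765 - 3518452/705185/2643423) = √(197765 - 3518452/705185*1/2643423) = √(197765 - 3518452/1864102248255) = √(368654181122631623/1864102248255) = √687209087859303588296459567865/1864102248255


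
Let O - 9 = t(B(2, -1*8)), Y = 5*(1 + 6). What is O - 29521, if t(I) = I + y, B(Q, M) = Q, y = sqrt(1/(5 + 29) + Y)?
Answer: -29510 + sqrt(40494)/34 ≈ -29504.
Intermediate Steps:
Y = 35 (Y = 5*7 = 35)
y = sqrt(40494)/34 (y = sqrt(1/(5 + 29) + 35) = sqrt(1/34 + 35) = sqrt(1191/34) = sqrt(40494)/34 ≈ 5.9186)
t(I) = I + sqrt(40494)/34
O = 11 + sqrt(40494)/34 (O = 9 + (2 + sqrt(40494)/34) = 11 + sqrt(40494)/34 ≈ 16.919)
O - 29521 = (11 + sqrt(40494)/34) - 29521 = -29510 + sqrt(40494)/34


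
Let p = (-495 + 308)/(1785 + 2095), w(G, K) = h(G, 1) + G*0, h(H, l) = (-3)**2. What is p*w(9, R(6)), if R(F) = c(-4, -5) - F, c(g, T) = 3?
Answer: -1683/3880 ≈ -0.43376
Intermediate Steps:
h(H, l) = 9
R(F) = 3 - F
w(G, K) = 9 (w(G, K) = 9 + G*0 = 9 + 0 = 9)
p = -187/3880 ≈ -0.048196
p*w(9, R(6)) = -187/3880*9 = -1683/3880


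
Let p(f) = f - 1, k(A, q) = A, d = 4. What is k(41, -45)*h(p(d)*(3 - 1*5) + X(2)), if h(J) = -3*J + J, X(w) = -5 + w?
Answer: 738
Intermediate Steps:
p(f) = -1 + f
h(J) = -2*J
k(41, -45)*h(p(d)*(3 - 1*5) + X(2)) = 41*(-2*((-1 + 4)*(3 - 1*5) + (-5 + 2))) = 41*(-2*(3*(3 - 5) - 3)) = 41*(-2*(3*(-2) - 3)) = 41*(-2*(-6 - 3)) = 41*(-2*(-9)) = 41*18 = 738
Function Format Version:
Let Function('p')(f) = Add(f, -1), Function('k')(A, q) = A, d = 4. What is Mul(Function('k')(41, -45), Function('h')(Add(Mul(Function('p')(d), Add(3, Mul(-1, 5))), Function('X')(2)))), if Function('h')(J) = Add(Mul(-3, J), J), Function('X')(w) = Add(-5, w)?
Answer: 738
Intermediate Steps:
Function('p')(f) = Add(-1, f)
Function('h')(J) = Mul(-2, J)
Mul(Function('k')(41, -45), Function('h')(Add(Mul(Function('p')(d), Add(3, Mul(-1, 5))), Function('X')(2)))) = Mul(41, Mul(-2, Add(Mul(Add(-1, 4), Add(3, Mul(-1, 5))), Add(-5, 2)))) = Mul(41, Mul(-2, Add(Mul(3, Add(3, -5)), -3))) = Mul(41, Mul(-2, Add(Mul(3, -2), -3))) = Mul(41, Mul(-2, Add(-6, -3))) = Mul(41, Mul(-2, -9)) = Mul(41, 18) = 738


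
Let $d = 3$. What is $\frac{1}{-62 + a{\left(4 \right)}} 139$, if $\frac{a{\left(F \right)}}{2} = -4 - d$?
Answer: $- \frac{139}{76} \approx -1.8289$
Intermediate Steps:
$a{\left(F \right)} = -14$ ($a{\left(F \right)} = 2 \left(-4 - 3\right) = 2 \left(-7\right) = -14$)
$\frac{1}{-62 + a{\left(4 \right)}} 139 = \frac{1}{-62 - 14} \cdot 139 = \frac{1}{-76} \cdot 139 = \left(- \frac{1}{76}\right) 139 = - \frac{139}{76}$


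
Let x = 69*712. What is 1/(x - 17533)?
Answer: 1/31595 ≈ 3.1651e-5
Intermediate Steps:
x = 49128
1/(x - 17533) = 1/(49128 - 17533) = 1/31595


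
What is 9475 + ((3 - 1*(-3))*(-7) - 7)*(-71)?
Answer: 12954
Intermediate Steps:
9475 + ((3 - 1*(-3))*(-7) - 7)*(-71) = 9475 + ((3 + 3)*(-7) - 7)*(-71) = 9475 + (6*(-7) - 7)*(-71) = 9475 + (-42 - 7)*(-71) = 9475 - 49*(-71) = 9475 + 3479 = 12954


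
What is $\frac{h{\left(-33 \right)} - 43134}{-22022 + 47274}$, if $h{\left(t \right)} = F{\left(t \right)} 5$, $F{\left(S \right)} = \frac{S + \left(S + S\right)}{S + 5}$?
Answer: $- \frac{1207257}{707056} \approx -1.7074$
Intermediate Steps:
$F{\left(S \right)} = \frac{3 S}{5 + S}$ ($F{\left(S \right)} = \frac{S + 2 S}{5 + S} = \frac{3 S}{5 + S}$)
$h{\left(t \right)} = \frac{15 t}{5 + t}$ ($h{\left(t \right)} = \frac{3 t}{5 + t} 5 = \frac{15 t}{5 + t}$)
$\frac{h{\left(-33 \right)} - 43134}{-22022 + 47274} = \frac{15 \left(-33\right) \frac{1}{5 - 33} - 43134}{-22022 + 47274} = \frac{15 \left(-33\right) \frac{1}{-28} - 43134}{25252} = \left(15 \left(-33\right) \left(- \frac{1}{28}\right) - 43134\right) \frac{1}{25252} = \left(\frac{495}{28} - 43134\right) \frac{1}{25252} = \left(- \frac{1207257}{28}\right) \frac{1}{25252} = - \frac{1207257}{707056}$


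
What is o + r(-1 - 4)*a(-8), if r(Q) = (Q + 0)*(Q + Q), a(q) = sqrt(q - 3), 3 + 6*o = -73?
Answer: -38/3 + 50*I*sqrt(11) ≈ -12.667 + 165.83*I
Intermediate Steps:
o = -38/3 (o = -1/2 + (1/6)*(-73) = -1/2 - 73/6 = -38/3 ≈ -12.667)
a(q) = sqrt(-3 + q)
r(Q) = 2*Q**2 (r(Q) = Q*(2*Q) = 2*Q**2)
o + r(-1 - 4)*a(-8) = -38/3 + (2*(-1 - 4)**2)*sqrt(-3 - 8) = -38/3 + (2*(-5)**2)*sqrt(-11) = -38/3 + (2*25)*(I*sqrt(11)) = -38/3 + 50*(I*sqrt(11)) = -38/3 + 50*I*sqrt(11)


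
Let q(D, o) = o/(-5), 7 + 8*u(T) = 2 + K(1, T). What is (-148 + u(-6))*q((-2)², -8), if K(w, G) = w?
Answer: -1188/5 ≈ -237.60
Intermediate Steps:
u(T) = -½ (u(T) = -7/8 + (2 + 1)/8 = -7/8 + (⅛)*3 = -7/8 + 3/8 = -½)
q(D, o) = -o/5 (q(D, o) = o*(-⅕) = -o/5)
(-148 + u(-6))*q((-2)², -8) = (-148 - ½)*(-⅕*(-8)) = -297/2*8/5 = -1188/5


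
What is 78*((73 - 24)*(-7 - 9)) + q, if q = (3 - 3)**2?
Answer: -61152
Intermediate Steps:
q = 0 (q = 0**2 = 0)
78*((73 - 24)*(-7 - 9)) + q = 78*((73 - 24)*(-7 - 9)) + 0 = 78*(49*(-16)) + 0 = 78*(-784) + 0 = -61152 + 0 = -61152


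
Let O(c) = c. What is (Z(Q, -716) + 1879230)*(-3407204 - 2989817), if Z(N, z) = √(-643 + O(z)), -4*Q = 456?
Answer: -12021473773830 - 19191063*I*√151 ≈ -1.2021e+13 - 2.3582e+8*I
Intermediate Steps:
Q = -114 (Q = -¼*456 = -114)
Z(N, z) = √(-643 + z)
(Z(Q, -716) + 1879230)*(-3407204 - 2989817) = (√(-643 - 716) + 1879230)*(-3407204 - 2989817) = (√(-1359) + 1879230)*(-6397021) = (3*I*√151 + 1879230)*(-6397021) = (1879230 + 3*I*√151)*(-6397021) = -12021473773830 - 19191063*I*√151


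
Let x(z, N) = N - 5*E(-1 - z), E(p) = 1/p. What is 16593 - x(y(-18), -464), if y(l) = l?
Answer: 289974/17 ≈ 17057.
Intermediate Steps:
x(z, N) = N - 5/(-1 - z)
16593 - x(y(-18), -464) = 16593 - (5 - 464*(1 - 18))/(1 - 18) = 16593 - (5 - 464*(-17))/(-17) = 16593 - (-1)*(5 + 7888)/17 = 16593 - (-1)*7893/17 = 16593 - 1*(-7893/17) = 16593 + 7893/17 = 289974/17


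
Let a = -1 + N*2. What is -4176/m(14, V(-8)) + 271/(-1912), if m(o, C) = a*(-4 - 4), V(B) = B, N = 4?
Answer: 996167/13384 ≈ 74.430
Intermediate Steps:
a = 7 (a = -1 + 4*2 = -1 + 8 = 7)
m(o, C) = -56 (m(o, C) = 7*(-4 - 4) = 7*(-8) = -56)
-4176/m(14, V(-8)) + 271/(-1912) = -4176/(-56) + 271/(-1912) = -4176*(-1/56) + 271*(-1/1912) = 522/7 - 271/1912 = 996167/13384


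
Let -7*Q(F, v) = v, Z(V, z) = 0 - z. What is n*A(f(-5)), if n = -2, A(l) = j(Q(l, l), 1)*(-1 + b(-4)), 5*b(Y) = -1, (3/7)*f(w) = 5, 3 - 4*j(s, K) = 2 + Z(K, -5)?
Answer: -12/5 ≈ -2.4000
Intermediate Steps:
Z(V, z) = -z
Q(F, v) = -v/7
j(s, K) = -1 (j(s, K) = ¾ - (2 - 1*(-5))/4 = ¾ - (2 + 5)/4 = ¾ - ¼*7 = ¾ - 7/4 = -1)
f(w) = 35/3 (f(w) = (7/3)*5 = 35/3)
b(Y) = -⅕ (b(Y) = (⅕)*(-1) = -⅕)
A(l) = 6/5 (A(l) = -(-1 - ⅕) = -1*(-6/5) = 6/5)
n*A(f(-5)) = -2*6/5 = -12/5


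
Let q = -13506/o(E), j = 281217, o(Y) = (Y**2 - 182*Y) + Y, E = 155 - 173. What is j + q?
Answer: 167884298/597 ≈ 2.8121e+5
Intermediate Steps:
E = -18
o(Y) = Y**2 - 181*Y
q = -2251/597 (q = -13506*(-1/(18*(-181 - 18))) = -13506/((-18*(-199))) = -13506/3582 = -13506*1/3582 = -2251/597 ≈ -3.7705)
j + q = 281217 - 2251/597 = 167884298/597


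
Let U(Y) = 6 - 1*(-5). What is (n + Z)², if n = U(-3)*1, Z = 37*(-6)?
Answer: 44521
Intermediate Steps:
Z = -222
U(Y) = 11 (U(Y) = 6 + 5 = 11)
n = 11 (n = 11*1 = 11)
(n + Z)² = (11 - 222)² = (-211)² = 44521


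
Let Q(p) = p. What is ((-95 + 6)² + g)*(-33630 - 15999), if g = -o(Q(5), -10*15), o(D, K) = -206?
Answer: -403334883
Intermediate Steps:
g = 206 (g = -1*(-206) = 206)
((-95 + 6)² + g)*(-33630 - 15999) = ((-95 + 6)² + 206)*(-33630 - 15999) = ((-89)² + 206)*(-49629) = (7921 + 206)*(-49629) = 8127*(-49629) = -403334883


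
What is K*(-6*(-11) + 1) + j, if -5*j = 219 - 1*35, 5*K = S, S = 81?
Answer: 5243/5 ≈ 1048.6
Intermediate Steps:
K = 81/5 (K = (1/5)*81 = 81/5 ≈ 16.200)
j = -184/5 (j = -(219 - 1*35)/5 = -(219 - 35)/5 = -1/5*184 = -184/5 ≈ -36.800)
K*(-6*(-11) + 1) + j = 81*(-6*(-11) + 1)/5 - 184/5 = 81*(66 + 1)/5 - 184/5 = (81/5)*67 - 184/5 = 5427/5 - 184/5 = 5243/5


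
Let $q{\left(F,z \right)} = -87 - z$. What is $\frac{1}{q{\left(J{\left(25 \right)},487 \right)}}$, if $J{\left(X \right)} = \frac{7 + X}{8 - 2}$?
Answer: $- \frac{1}{574} \approx -0.0017422$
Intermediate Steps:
$J{\left(X \right)} = \frac{7}{6} + \frac{X}{6}$ ($J{\left(X \right)} = \frac{7 + X}{6} = \left(7 + X\right) \frac{1}{6} = \frac{7}{6} + \frac{X}{6}$)
$\frac{1}{q{\left(J{\left(25 \right)},487 \right)}} = \frac{1}{-87 - 487} = \frac{1}{-574} = - \frac{1}{574}$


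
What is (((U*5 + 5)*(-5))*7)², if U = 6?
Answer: 1500625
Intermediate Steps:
(((U*5 + 5)*(-5))*7)² = (((6*5 + 5)*(-5))*7)² = (((30 + 5)*(-5))*7)² = ((35*(-5))*7)² = (-175*7)² = (-1225)² = 1500625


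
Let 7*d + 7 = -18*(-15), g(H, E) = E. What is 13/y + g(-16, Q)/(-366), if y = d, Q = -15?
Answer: 12417/32086 ≈ 0.38699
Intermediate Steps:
d = 263/7 (d = -1 + (-18*(-15))/7 = -1 + (⅐)*270 = -1 + 270/7 = 263/7 ≈ 37.571)
y = 263/7 ≈ 37.571
13/y + g(-16, Q)/(-366) = 13/(263/7) - 15/(-366) = 13*(7/263) - 15*(-1/366) = 91/263 + 5/122 = 12417/32086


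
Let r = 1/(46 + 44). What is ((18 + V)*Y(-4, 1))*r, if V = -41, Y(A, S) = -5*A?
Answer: -46/9 ≈ -5.1111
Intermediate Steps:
r = 1/90 ≈ 0.011111
((18 + V)*Y(-4, 1))*r = ((18 - 41)*(-5*(-4)))*(1/90) = -23*20*(1/90) = -460*1/90 = -46/9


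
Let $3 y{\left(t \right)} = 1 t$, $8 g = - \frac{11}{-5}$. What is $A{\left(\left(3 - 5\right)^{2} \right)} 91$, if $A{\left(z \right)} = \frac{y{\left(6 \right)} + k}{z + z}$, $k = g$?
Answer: $\frac{8281}{320} \approx 25.878$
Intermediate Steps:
$g = \frac{11}{40}$ ($g = \frac{\left(-11\right) \frac{1}{-5}}{8} = \frac{\left(-11\right) \left(- \frac{1}{5}\right)}{8} = \frac{1}{8} \cdot \frac{11}{5} = \frac{11}{40} \approx 0.275$)
$k = \frac{11}{40} \approx 0.275$
$y{\left(t \right)} = \frac{t}{3}$ ($y{\left(t \right)} = \frac{1 t}{3} = \frac{t}{3}$)
$A{\left(z \right)} = \frac{91}{80 z}$ ($A{\left(z \right)} = \frac{\frac{1}{3} \cdot 6 + \frac{11}{40}}{z + z} = \frac{2 + \frac{11}{40}}{2 z} = \frac{91 \frac{1}{2 z}}{40} = \frac{91}{80 z}$)
$A{\left(\left(3 - 5\right)^{2} \right)} 91 = \frac{91}{80 \left(3 - 5\right)^{2}} \cdot 91 = \frac{91}{80 \left(-2\right)^{2}} \cdot 91 = \frac{91}{80 \cdot 4} \cdot 91 = \frac{91}{80} \cdot \frac{1}{4} \cdot 91 = \frac{91}{320} \cdot 91 = \frac{8281}{320}$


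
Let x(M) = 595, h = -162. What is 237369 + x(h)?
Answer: 237964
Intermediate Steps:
237369 + x(h) = 237369 + 595 = 237964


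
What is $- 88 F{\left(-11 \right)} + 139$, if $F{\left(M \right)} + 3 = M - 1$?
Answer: $1459$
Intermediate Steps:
$F{\left(M \right)} = -4 + M$ ($F{\left(M \right)} = -3 + \left(M - 1\right) = -3 + \left(-1 + M\right) = -4 + M$)
$- 88 F{\left(-11 \right)} + 139 = - 88 \left(-4 - 11\right) + 139 = \left(-88\right) \left(-15\right) + 139 = 1320 + 139 = 1459$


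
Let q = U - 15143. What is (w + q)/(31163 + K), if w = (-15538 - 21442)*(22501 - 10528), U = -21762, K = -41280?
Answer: 442798445/10117 ≈ 43768.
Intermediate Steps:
w = -442761540 (w = -36980*11973 = -442761540)
q = -36905 (q = -21762 - 15143 = -36905)
(w + q)/(31163 + K) = (-442761540 - 36905)/(31163 - 41280) = -442798445/(-10117) = -442798445*(-1/10117) = 442798445/10117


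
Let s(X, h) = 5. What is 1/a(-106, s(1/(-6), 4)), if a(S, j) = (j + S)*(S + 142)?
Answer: -1/3636 ≈ -0.00027503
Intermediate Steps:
a(S, j) = (142 + S)*(S + j) (a(S, j) = (S + j)*(142 + S) = (142 + S)*(S + j))
1/a(-106, s(1/(-6), 4)) = 1/((-106)² + 142*(-106) + 142*5 - 106*5) = 1/(11236 - 15052 + 710 - 530) = 1/(-3636) = -1/3636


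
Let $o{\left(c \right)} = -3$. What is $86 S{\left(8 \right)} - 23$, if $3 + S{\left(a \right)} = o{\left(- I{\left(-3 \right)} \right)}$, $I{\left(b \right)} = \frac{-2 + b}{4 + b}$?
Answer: $-539$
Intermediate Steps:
$I{\left(b \right)} = \frac{-2 + b}{4 + b}$
$S{\left(a \right)} = -6$ ($S{\left(a \right)} = -3 - 3 = -6$)
$86 S{\left(8 \right)} - 23 = 86 \left(-6\right) - 23 = -516 - 23 = -539$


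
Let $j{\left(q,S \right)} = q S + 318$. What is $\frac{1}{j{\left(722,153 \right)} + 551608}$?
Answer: $\frac{1}{662392} \approx 1.5097 \cdot 10^{-6}$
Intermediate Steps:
$j{\left(q,S \right)} = 318 + S q$ ($j{\left(q,S \right)} = S q + 318 = 318 + S q$)
$\frac{1}{j{\left(722,153 \right)} + 551608} = \frac{1}{\left(318 + 153 \cdot 722\right) + 551608} = \frac{1}{\left(318 + 110466\right) + 551608} = \frac{1}{110784 + 551608} = \frac{1}{662392}$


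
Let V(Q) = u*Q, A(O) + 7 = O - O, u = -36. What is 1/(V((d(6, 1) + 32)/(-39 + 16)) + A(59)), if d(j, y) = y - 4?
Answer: 23/883 ≈ 0.026048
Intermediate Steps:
d(j, y) = -4 + y
A(O) = -7 (A(O) = -7 + (O - O) = -7 + 0 = -7)
V(Q) = -36*Q
1/(V((d(6, 1) + 32)/(-39 + 16)) + A(59)) = 1/(-36*((-4 + 1) + 32)/(-39 + 16) - 7) = 1/(-36*(-3 + 32)/(-23) - 7) = 1/(-1044*(-1)/23 - 7) = 1/(-36*(-29/23) - 7) = 1/(1044/23 - 7) = 1/(883/23) = 23/883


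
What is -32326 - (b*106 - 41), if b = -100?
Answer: -21685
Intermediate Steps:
-32326 - (b*106 - 41) = -32326 - (-100*106 - 41) = -32326 - (-10600 - 41) = -32326 - 1*(-10641) = -32326 + 10641 = -21685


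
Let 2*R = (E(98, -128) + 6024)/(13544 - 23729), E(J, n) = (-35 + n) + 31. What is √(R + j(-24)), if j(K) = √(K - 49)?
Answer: √(-3333890 + 11526025*I*√73)/3395 ≈ 2.0322 + 2.1022*I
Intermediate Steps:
E(J, n) = -4 + n
j(K) = √(-49 + K)
R = -982/3395 (R = (((-4 - 128) + 6024)/(13544 - 23729))/2 = ((-132 + 6024)/(-10185))/2 = (5892*(-1/10185))/2 = (½)*(-1964/3395) = -982/3395 ≈ -0.28925)
√(R + j(-24)) = √(-982/3395 + √(-49 - 24)) = √(-982/3395 + √(-73)) = √(-982/3395 + I*√73)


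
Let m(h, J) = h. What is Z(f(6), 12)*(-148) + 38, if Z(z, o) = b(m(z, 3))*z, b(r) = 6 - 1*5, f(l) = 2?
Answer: -258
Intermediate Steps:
b(r) = 1 (b(r) = 6 - 5 = 1)
Z(z, o) = z (Z(z, o) = 1*z = z)
Z(f(6), 12)*(-148) + 38 = 2*(-148) + 38 = -296 + 38 = -258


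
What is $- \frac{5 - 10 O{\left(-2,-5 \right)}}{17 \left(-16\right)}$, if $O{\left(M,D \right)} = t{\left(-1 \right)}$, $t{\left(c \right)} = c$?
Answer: $\frac{15}{272} \approx 0.055147$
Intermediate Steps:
$O{\left(M,D \right)} = -1$
$- \frac{5 - 10 O{\left(-2,-5 \right)}}{17 \left(-16\right)} = - \frac{5 - -10}{17 \left(-16\right)} = - \frac{5 + 10}{-272} = - \frac{15 \left(-1\right)}{272} = \left(-1\right) \left(- \frac{15}{272}\right) = \frac{15}{272}$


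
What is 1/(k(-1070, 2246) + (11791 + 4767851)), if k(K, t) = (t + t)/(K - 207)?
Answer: 1277/6103598342 ≈ 2.0922e-7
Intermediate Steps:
k(K, t) = 2*t/(-207 + K) (k(K, t) = (2*t)/(-207 + K) = 2*t/(-207 + K))
1/(k(-1070, 2246) + (11791 + 4767851)) = 1/(2*2246/(-207 - 1070) + (11791 + 4767851)) = 1/(2*2246/(-1277) + 4779642) = 1/(2*2246*(-1/1277) + 4779642) = 1/(-4492/1277 + 4779642) = 1/(6103598342/1277) = 1277/6103598342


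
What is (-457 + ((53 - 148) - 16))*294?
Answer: -166992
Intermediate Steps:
(-457 + ((53 - 148) - 16))*294 = (-457 + (-95 - 16))*294 = (-457 - 111)*294 = -568*294 = -166992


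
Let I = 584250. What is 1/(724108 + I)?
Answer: 1/1308358 ≈ 7.6432e-7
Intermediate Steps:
1/(724108 + I) = 1/(724108 + 584250) = 1/1308358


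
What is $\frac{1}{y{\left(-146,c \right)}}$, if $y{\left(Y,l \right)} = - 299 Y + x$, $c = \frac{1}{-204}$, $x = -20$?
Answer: $\frac{1}{43634} \approx 2.2918 \cdot 10^{-5}$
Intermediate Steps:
$c = - \frac{1}{204} \approx -0.004902$
$y{\left(Y,l \right)} = -20 - 299 Y$ ($y{\left(Y,l \right)} = - 299 Y - 20 = -20 - 299 Y$)
$\frac{1}{y{\left(-146,c \right)}} = \frac{1}{-20 - -43654} = \frac{1}{-20 + 43654} = \frac{1}{43634}$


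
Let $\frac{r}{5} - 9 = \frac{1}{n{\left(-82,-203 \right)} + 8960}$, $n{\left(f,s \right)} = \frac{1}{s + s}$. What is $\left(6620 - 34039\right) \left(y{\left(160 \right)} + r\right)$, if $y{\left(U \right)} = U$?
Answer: $- \frac{20447517034875}{3637759} \approx -5.6209 \cdot 10^{6}$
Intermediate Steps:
$n{\left(f,s \right)} = \frac{1}{2 s}$
$r = \frac{163701185}{3637759}$ ($r = 45 + \frac{5}{\frac{1}{2 \left(-203\right)} + 8960} = 45 + \frac{5}{\frac{1}{2} \left(- \frac{1}{203}\right) + 8960} = 45 + \frac{5}{- \frac{1}{406} + 8960} = 45 + \frac{5}{\frac{3637759}{406}} = 45 + 5 \cdot \frac{406}{3637759} = 45 + \frac{2030}{3637759} = \frac{163701185}{3637759} \approx 45.001$)
$\left(6620 - 34039\right) \left(y{\left(160 \right)} + r\right) = \left(6620 - 34039\right) \left(160 + \frac{163701185}{3637759}\right) = \left(-27419\right) \frac{745742625}{3637759} = - \frac{20447517034875}{3637759}$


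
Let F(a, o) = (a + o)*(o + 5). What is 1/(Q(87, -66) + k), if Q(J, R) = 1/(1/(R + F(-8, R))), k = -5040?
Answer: -1/592 ≈ -0.0016892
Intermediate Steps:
F(a, o) = (5 + o)*(a + o) (F(a, o) = (a + o)*(5 + o) = (5 + o)*(a + o))
Q(J, R) = -40 + R² - 2*R (Q(J, R) = 1/(1/(R + (R² + 5*(-8) + 5*R - 8*R))) = 1/(1/(R + (R² - 40 + 5*R - 8*R))) = 1/(1/(R + (-40 + R² - 3*R))) = 1/(1/(-40 + R² - 2*R)) = -40 + R² - 2*R)
1/(Q(87, -66) + k) = 1/((-40 + (-66)² - 2*(-66)) - 5040) = 1/((-40 + 4356 + 132) - 5040) = 1/(4448 - 5040) = 1/(-592) = -1/592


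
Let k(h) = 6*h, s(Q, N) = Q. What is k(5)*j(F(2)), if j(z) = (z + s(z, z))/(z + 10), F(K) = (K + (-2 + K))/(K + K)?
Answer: 20/7 ≈ 2.8571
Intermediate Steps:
F(K) = (-2 + 2*K)/(2*K) (F(K) = (-2 + 2*K)/((2*K)) = (-2 + 2*K)*(1/(2*K)) = (-2 + 2*K)/(2*K))
j(z) = 2*z/(10 + z) (j(z) = (z + z)/(z + 10) = (2*z)/(10 + z) = 2*z/(10 + z))
k(5)*j(F(2)) = (6*5)*(2*((-1 + 2)/2)/(10 + (-1 + 2)/2)) = 30*(2*((1/2)*1)/(10 + (1/2)*1)) = 30*(2*(1/2)/(10 + 1/2)) = 30*(2*(1/2)/(21/2)) = 30*(2*(1/2)*(2/21)) = 30*(2/21) = 20/7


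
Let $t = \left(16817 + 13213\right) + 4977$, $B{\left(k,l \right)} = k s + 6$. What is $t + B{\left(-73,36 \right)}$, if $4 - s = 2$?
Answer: $34867$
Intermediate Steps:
$s = 2$ ($s = 4 - 2 = 2$)
$B{\left(k,l \right)} = 6 + 2 k$ ($B{\left(k,l \right)} = k 2 + 6 = 2 k + 6 = 6 + 2 k$)
$t = 35007$ ($t = 30030 + 4977 = 35007$)
$t + B{\left(-73,36 \right)} = 35007 + \left(6 + 2 \left(-73\right)\right) = 35007 + \left(6 - 146\right) = 35007 - 140 = 34867$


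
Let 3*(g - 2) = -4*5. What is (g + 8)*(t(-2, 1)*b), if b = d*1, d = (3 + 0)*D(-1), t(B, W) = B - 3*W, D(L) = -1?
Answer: 50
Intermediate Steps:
g = -14/3 (g = 2 + (-4*5)/3 = 2 + (1/3)*(-20) = 2 - 20/3 = -14/3 ≈ -4.6667)
d = -3 (d = (3 + 0)*(-1) = 3*(-1) = -3)
b = -3 (b = -3*1 = -3)
(g + 8)*(t(-2, 1)*b) = (-14/3 + 8)*((-2 - 3*1)*(-3)) = 10*((-2 - 3)*(-3))/3 = 10*(-5*(-3))/3 = (10/3)*15 = 50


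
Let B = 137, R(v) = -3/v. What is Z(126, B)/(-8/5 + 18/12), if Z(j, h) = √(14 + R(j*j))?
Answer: -5*√222261/63 ≈ -37.416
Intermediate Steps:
Z(j, h) = √(14 - 3/j²)
Z(126, B)/(-8/5 + 18/12) = √(14 - 3/126²)/(-8/5 + 18/12) = √(14 - 3*1/15876)/(-8*⅕ + 18*(1/12)) = √(14 - 1/5292)/(-8/5 + 3/2) = √(74087/5292)/(-⅒) = -5*√222261/63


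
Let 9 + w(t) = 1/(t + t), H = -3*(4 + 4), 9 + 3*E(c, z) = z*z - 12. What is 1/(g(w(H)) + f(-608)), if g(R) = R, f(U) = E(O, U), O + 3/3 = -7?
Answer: 16/1971285 ≈ 8.1165e-6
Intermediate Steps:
O = -8 (O = -1 - 7 = -8)
E(c, z) = -7 + z**2/3 (E(c, z) = -3 + (z*z - 12)/3 = -3 + (z**2 - 12)/3 = -3 + (-12 + z**2)/3 = -3 + (-4 + z**2/3) = -7 + z**2/3)
H = -24 (H = -3*8 = -24)
f(U) = -7 + U**2/3
w(t) = -9 + 1/(2*t) (w(t) = -9 + 1/(t + t) = -9 + 1/(2*t))
1/(g(w(H)) + f(-608)) = 1/((-9 + (1/2)/(-24)) + (-7 + (1/3)*(-608)**2)) = 1/((-9 + (1/2)*(-1/24)) + (-7 + (1/3)*369664)) = 1/((-9 - 1/48) + (-7 + 369664/3)) = 1/(-433/48 + 369643/3) = 1/(1971285/16) = 16/1971285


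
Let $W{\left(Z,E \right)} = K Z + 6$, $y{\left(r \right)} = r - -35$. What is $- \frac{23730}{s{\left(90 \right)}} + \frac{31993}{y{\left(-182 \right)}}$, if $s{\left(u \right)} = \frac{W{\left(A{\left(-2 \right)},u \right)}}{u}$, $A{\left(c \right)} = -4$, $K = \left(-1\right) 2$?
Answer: $- \frac{22456843}{147} \approx -1.5277 \cdot 10^{5}$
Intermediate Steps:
$K = -2$
$y{\left(r \right)} = 35 + r$ ($y{\left(r \right)} = r + 35 = 35 + r$)
$W{\left(Z,E \right)} = 6 - 2 Z$ ($W{\left(Z,E \right)} = - 2 Z + 6 = 6 - 2 Z$)
$s{\left(u \right)} = \frac{14}{u}$ ($s{\left(u \right)} = \frac{6 - -8}{u} = \frac{6 + 8}{u} = \frac{14}{u}$)
$- \frac{23730}{s{\left(90 \right)}} + \frac{31993}{y{\left(-182 \right)}} = - \frac{23730}{14 \cdot \frac{1}{90}} + \frac{31993}{35 - 182} = - \frac{23730}{14 \cdot \frac{1}{90}} + \frac{31993}{-147} = - \frac{23730}{\frac{7}{45}} + 31993 \left(- \frac{1}{147}\right) = \left(-23730\right) \frac{45}{7} - \frac{31993}{147} = -152550 - \frac{31993}{147} = - \frac{22456843}{147}$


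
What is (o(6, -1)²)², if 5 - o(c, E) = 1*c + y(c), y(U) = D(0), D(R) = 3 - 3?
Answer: 1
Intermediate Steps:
D(R) = 0
y(U) = 0
o(c, E) = 5 - c (o(c, E) = 5 - (1*c + 0) = 5 - (c + 0) = 5 - c)
(o(6, -1)²)² = ((5 - 1*6)²)² = ((5 - 6)²)² = ((-1)²)² = 1² = 1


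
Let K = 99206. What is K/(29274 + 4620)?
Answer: 49603/16947 ≈ 2.9269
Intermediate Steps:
K/(29274 + 4620) = 99206/(29274 + 4620) = 99206/33894 = 99206*(1/33894) = 49603/16947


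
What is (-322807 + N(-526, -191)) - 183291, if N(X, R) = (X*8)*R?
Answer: 297630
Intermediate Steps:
N(X, R) = 8*R*X (N(X, R) = (8*X)*R = 8*R*X)
(-322807 + N(-526, -191)) - 183291 = (-322807 + 8*(-191)*(-526)) - 183291 = (-322807 + 803728) - 183291 = 480921 - 183291 = 297630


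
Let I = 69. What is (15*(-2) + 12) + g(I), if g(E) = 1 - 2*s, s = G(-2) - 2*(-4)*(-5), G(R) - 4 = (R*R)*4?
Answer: 23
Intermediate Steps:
G(R) = 4 + 4*R² (G(R) = 4 + (R*R)*4 = 4 + R²*4 = 4 + 4*R²)
s = -20 (s = (4 + 4*(-2)²) - 2*(-4)*(-5) = (4 + 4*4) + 8*(-5) = (4 + 16) - 40 = 20 - 40 = -20)
g(E) = 41 (g(E) = 1 - 2*(-20) = 1 + 40 = 41)
(15*(-2) + 12) + g(I) = (15*(-2) + 12) + 41 = (-30 + 12) + 41 = -18 + 41 = 23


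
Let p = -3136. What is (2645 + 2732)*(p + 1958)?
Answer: -6334106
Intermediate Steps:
(2645 + 2732)*(p + 1958) = (2645 + 2732)*(-3136 + 1958) = 5377*(-1178) = -6334106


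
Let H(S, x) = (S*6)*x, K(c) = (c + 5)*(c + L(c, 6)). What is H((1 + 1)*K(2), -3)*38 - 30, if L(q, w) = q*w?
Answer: -134094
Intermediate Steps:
K(c) = 7*c*(5 + c) (K(c) = (c + 5)*(c + c*6) = (5 + c)*(c + 6*c) = (5 + c)*(7*c) = 7*c*(5 + c))
H(S, x) = 6*S*x (H(S, x) = (6*S)*x = 6*S*x)
H((1 + 1)*K(2), -3)*38 - 30 = (6*((1 + 1)*(7*2*(5 + 2)))*(-3))*38 - 30 = (6*(2*(7*2*7))*(-3))*38 - 30 = (6*(2*98)*(-3))*38 - 30 = (6*196*(-3))*38 - 30 = -3528*38 - 30 = -134064 - 30 = -134094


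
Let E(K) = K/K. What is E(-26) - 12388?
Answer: -12387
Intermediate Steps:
E(K) = 1
E(-26) - 12388 = 1 - 12388 = -12387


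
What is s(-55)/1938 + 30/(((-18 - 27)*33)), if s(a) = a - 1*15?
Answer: -1801/31977 ≈ -0.056322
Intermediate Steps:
s(a) = -15 + a (s(a) = a - 15 = -15 + a)
s(-55)/1938 + 30/(((-18 - 27)*33)) = (-15 - 55)/1938 + 30/(((-18 - 27)*33)) = -70*1/1938 + 30/((-45*33)) = -35/969 + 30/(-1485) = -35/969 + 30*(-1/1485) = -35/969 - 2/99 = -1801/31977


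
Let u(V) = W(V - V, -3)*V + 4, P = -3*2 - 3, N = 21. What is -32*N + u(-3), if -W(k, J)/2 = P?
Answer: -722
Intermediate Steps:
P = -9 (P = -6 - 3 = -9)
W(k, J) = 18 (W(k, J) = -2*(-9) = 18)
u(V) = 4 + 18*V (u(V) = 18*V + 4 = 4 + 18*V)
-32*N + u(-3) = -32*21 + (4 + 18*(-3)) = -672 + (4 - 54) = -672 - 50 = -722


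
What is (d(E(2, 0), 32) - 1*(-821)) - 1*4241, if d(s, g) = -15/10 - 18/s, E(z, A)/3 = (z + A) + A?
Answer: -6849/2 ≈ -3424.5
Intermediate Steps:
E(z, A) = 3*z + 6*A (E(z, A) = 3*((z + A) + A) = 3*((A + z) + A) = 3*(z + 2*A) = 3*z + 6*A)
d(s, g) = -3/2 - 18/s (d(s, g) = -15*1/10 - 18/s = -3/2 - 18/s)
(d(E(2, 0), 32) - 1*(-821)) - 1*4241 = ((-3/2 - 18/(3*2 + 6*0)) - 1*(-821)) - 1*4241 = ((-3/2 - 18/(6 + 0)) + 821) - 4241 = ((-3/2 - 18/6) + 821) - 4241 = ((-3/2 - 18*1/6) + 821) - 4241 = ((-3/2 - 3) + 821) - 4241 = (-9/2 + 821) - 4241 = 1633/2 - 4241 = -6849/2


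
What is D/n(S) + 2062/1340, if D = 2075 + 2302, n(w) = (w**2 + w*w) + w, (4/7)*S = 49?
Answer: 9697607/5285630 ≈ 1.8347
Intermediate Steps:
S = 343/4 (S = (7/4)*49 = 343/4 ≈ 85.750)
n(w) = w + 2*w**2 (n(w) = (w**2 + w**2) + w = 2*w**2 + w = w + 2*w**2)
D = 4377
D/n(S) + 2062/1340 = 4377/((343*(1 + 2*(343/4))/4)) + 2062/1340 = 4377/((343*(1 + 343/2)/4)) + 2062*(1/1340) = 4377/(((343/4)*(345/2))) + 1031/670 = 4377/(118335/8) + 1031/670 = 4377*(8/118335) + 1031/670 = 11672/39445 + 1031/670 = 9697607/5285630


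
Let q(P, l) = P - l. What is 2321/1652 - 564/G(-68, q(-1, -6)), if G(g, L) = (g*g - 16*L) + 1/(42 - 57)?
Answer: 20603017/16085524 ≈ 1.2808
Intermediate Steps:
G(g, L) = -1/15 + g² - 16*L (G(g, L) = (g² - 16*L) + 1/(-15) = (g² - 16*L) - 1/15 = -1/15 + g² - 16*L)
2321/1652 - 564/G(-68, q(-1, -6)) = 2321/1652 - 564/(-1/15 + (-68)² - 16*(-1 - 1*(-6))) = 2321*(1/1652) - 564/(-1/15 + 4624 - 16*(-1 + 6)) = 2321/1652 - 564/(-1/15 + 4624 - 16*5) = 2321/1652 - 564/(-1/15 + 4624 - 80) = 2321/1652 - 564/68159/15 = 2321/1652 - 564*15/68159 = 2321/1652 - 8460/68159 = 20603017/16085524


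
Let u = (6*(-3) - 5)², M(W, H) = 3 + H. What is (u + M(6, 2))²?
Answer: 285156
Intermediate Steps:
u = 529 (u = (-18 - 5)² = (-23)² = 529)
(u + M(6, 2))² = (529 + (3 + 2))² = (529 + 5)² = 534² = 285156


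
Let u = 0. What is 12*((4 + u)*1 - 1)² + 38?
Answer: 146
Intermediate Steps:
12*((4 + u)*1 - 1)² + 38 = 12*((4 + 0)*1 - 1)² + 38 = 12*(4*1 - 1)² + 38 = 12*(4 - 1)² + 38 = 12*3² + 38 = 12*9 + 38 = 108 + 38 = 146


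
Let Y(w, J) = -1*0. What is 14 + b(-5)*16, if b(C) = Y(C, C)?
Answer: 14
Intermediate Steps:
Y(w, J) = 0
b(C) = 0
14 + b(-5)*16 = 14 + 0*16 = 14 + 0 = 14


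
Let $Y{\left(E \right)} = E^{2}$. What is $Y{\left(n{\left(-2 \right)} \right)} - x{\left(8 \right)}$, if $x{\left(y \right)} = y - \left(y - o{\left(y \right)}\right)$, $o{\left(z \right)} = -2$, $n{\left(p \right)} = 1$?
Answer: $3$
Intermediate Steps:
$x{\left(y \right)} = -2$ ($x{\left(y \right)} = y - \left(2 + y\right) = -2$)
$Y{\left(n{\left(-2 \right)} \right)} - x{\left(8 \right)} = 1^{2} - -2 = 1 + 2 = 3$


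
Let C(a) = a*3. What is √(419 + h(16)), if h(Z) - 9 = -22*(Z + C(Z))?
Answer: 14*I*√5 ≈ 31.305*I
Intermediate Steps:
C(a) = 3*a
h(Z) = 9 - 88*Z (h(Z) = 9 - 22*(Z + 3*Z) = 9 - 88*Z)
√(419 + h(16)) = √(419 + (9 - 88*16)) = √(419 + (9 - 1408)) = √(419 - 1399) = √(-980) = 14*I*√5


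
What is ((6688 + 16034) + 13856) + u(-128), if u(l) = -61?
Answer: 36517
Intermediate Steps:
((6688 + 16034) + 13856) + u(-128) = ((6688 + 16034) + 13856) - 61 = (22722 + 13856) - 61 = 36578 - 61 = 36517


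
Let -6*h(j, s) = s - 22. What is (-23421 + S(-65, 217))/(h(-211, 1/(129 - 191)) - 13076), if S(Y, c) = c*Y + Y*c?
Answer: 6402244/1620969 ≈ 3.9496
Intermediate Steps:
S(Y, c) = 2*Y*c (S(Y, c) = Y*c + Y*c = 2*Y*c)
h(j, s) = 11/3 - s/6 (h(j, s) = -(s - 22)/6 = -(-22 + s)/6 = 11/3 - s/6)
(-23421 + S(-65, 217))/(h(-211, 1/(129 - 191)) - 13076) = (-23421 + 2*(-65)*217)/((11/3 - 1/(6*(129 - 191))) - 13076) = (-23421 - 28210)/((11/3 - ⅙/(-62)) - 13076) = -51631/((11/3 - ⅙*(-1/62)) - 13076) = -51631/((11/3 + 1/372) - 13076) = -51631/(455/124 - 13076) = -51631/(-1620969/124) = -51631*(-124/1620969) = 6402244/1620969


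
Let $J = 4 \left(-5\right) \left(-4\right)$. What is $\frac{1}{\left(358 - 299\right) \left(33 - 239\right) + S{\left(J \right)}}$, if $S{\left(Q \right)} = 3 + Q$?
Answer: $- \frac{1}{12071} \approx -8.2843 \cdot 10^{-5}$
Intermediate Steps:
$J = 80$ ($J = \left(-20\right) \left(-4\right) = 80$)
$\frac{1}{\left(358 - 299\right) \left(33 - 239\right) + S{\left(J \right)}} = \frac{1}{\left(358 - 299\right) \left(33 - 239\right) + \left(3 + 80\right)} = \frac{1}{59 \left(-206\right) + 83} = \frac{1}{-12154 + 83} = \frac{1}{-12071} = - \frac{1}{12071}$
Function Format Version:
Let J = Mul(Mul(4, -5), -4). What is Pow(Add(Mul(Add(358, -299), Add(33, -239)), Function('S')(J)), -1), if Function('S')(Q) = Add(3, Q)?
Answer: Rational(-1, 12071) ≈ -8.2843e-5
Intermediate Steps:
J = 80 (J = Mul(-20, -4) = 80)
Pow(Add(Mul(Add(358, -299), Add(33, -239)), Function('S')(J)), -1) = Pow(Add(Mul(Add(358, -299), Add(33, -239)), Add(3, 80)), -1) = Pow(Add(Mul(59, -206), 83), -1) = Pow(Add(-12154, 83), -1) = Pow(-12071, -1) = Rational(-1, 12071)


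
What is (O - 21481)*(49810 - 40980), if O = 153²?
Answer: 17024240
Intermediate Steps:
O = 23409
(O - 21481)*(49810 - 40980) = (23409 - 21481)*(49810 - 40980) = 1928*8830 = 17024240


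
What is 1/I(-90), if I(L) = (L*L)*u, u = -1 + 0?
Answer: -1/8100 ≈ -0.00012346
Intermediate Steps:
u = -1
I(L) = -L**2 (I(L) = (L*L)*(-1) = L**2*(-1) = -L**2)
1/I(-90) = 1/(-1*(-90)**2) = 1/(-1*8100) = 1/(-8100) = -1/8100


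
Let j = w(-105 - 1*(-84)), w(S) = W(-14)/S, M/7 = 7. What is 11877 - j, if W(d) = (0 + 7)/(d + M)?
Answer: 1247086/105 ≈ 11877.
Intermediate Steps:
M = 49 (M = 7*7 = 49)
W(d) = 7/(49 + d) (W(d) = (0 + 7)/(d + 49) = 7/(49 + d))
w(S) = 1/(5*S) (w(S) = (7/(49 - 14))/S = (7/35)/S = (7*(1/35))/S = 1/(5*S))
j = -1/105 (j = 1/(5*(-105 - 1*(-84))) = 1/(5*(-105 + 84)) = (⅕)/(-21) = (⅕)*(-1/21) = -1/105 ≈ -0.0095238)
11877 - j = 11877 - 1*(-1/105) = 11877 + 1/105 = 1247086/105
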